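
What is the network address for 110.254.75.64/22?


IP:   01101110.11111110.01001011.01000000
Mask: 11111111.11111111.11111100.00000000
AND operation:
Net:  01101110.11111110.01001000.00000000
Network: 110.254.72.0/22


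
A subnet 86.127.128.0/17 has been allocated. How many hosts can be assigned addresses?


Host bits = 32 - 17 = 15
Total addresses = 2^15 = 32768
Usable = total - 2 (network and broadcast)
Usable hosts: 32766


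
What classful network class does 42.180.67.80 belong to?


First octet: 42
Binary: 00101010
0xxxxxxx -> Class A (1-126)
Class A, default mask 255.0.0.0 (/8)


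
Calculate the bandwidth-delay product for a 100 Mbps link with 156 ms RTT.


BDP = bandwidth * RTT
= 100 Mbps * 156 ms
= 100 * 1e6 * 156 / 1000 bits
= 15600000 bits
= 1950000 bytes
= 1904.2969 KB
BDP = 15600000 bits (1950000 bytes)


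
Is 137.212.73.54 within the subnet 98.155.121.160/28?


Subnet network: 98.155.121.160
Test IP AND mask: 137.212.73.48
No, 137.212.73.54 is not in 98.155.121.160/28


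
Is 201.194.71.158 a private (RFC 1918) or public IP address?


RFC 1918 private ranges:
  10.0.0.0/8 (10.0.0.0 - 10.255.255.255)
  172.16.0.0/12 (172.16.0.0 - 172.31.255.255)
  192.168.0.0/16 (192.168.0.0 - 192.168.255.255)
Public (not in any RFC 1918 range)


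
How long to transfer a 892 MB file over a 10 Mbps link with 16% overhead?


Effective throughput = 10 * (1 - 16/100) = 8.4 Mbps
File size in Mb = 892 * 8 = 7136 Mb
Time = 7136 / 8.4
Time = 849.5238 seconds


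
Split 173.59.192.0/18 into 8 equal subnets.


New prefix = 18 + 3 = 21
Each subnet has 2048 addresses
  173.59.192.0/21
  173.59.200.0/21
  173.59.208.0/21
  173.59.216.0/21
  173.59.224.0/21
  173.59.232.0/21
  173.59.240.0/21
  173.59.248.0/21
Subnets: 173.59.192.0/21, 173.59.200.0/21, 173.59.208.0/21, 173.59.216.0/21, 173.59.224.0/21, 173.59.232.0/21, 173.59.240.0/21, 173.59.248.0/21


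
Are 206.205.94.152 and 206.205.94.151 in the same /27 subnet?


Mask: 255.255.255.224
206.205.94.152 AND mask = 206.205.94.128
206.205.94.151 AND mask = 206.205.94.128
Yes, same subnet (206.205.94.128)


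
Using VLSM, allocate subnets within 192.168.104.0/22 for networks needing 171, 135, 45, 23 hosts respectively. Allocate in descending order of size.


171 hosts -> /24 (254 usable): 192.168.104.0/24
135 hosts -> /24 (254 usable): 192.168.105.0/24
45 hosts -> /26 (62 usable): 192.168.106.0/26
23 hosts -> /27 (30 usable): 192.168.106.64/27
Allocation: 192.168.104.0/24 (171 hosts, 254 usable); 192.168.105.0/24 (135 hosts, 254 usable); 192.168.106.0/26 (45 hosts, 62 usable); 192.168.106.64/27 (23 hosts, 30 usable)


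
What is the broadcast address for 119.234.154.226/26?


Network: 119.234.154.192/26
Host bits = 6
Set all host bits to 1:
Broadcast: 119.234.154.255


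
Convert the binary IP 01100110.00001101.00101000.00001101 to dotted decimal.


01100110 = 102
00001101 = 13
00101000 = 40
00001101 = 13
IP: 102.13.40.13


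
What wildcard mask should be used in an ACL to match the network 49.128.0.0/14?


Subnet mask: 255.252.0.0
Wildcard = 255.255.255.255 - subnet mask
255 - 255 = 0
255 - 252 = 3
255 - 0 = 255
255 - 0 = 255
Wildcard: 0.3.255.255


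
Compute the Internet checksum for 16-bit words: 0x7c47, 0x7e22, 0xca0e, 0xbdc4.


Sum all words (with carry folding):
+ 0x7c47 = 0x7c47
+ 0x7e22 = 0xfa69
+ 0xca0e = 0xc478
+ 0xbdc4 = 0x823d
One's complement: ~0x823d
Checksum = 0x7dc2


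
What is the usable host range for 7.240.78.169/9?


Network: 7.128.0.0
Broadcast: 7.255.255.255
First usable = network + 1
Last usable = broadcast - 1
Range: 7.128.0.1 to 7.255.255.254


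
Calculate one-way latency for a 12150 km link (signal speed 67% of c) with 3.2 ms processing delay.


Speed = 0.67 * 3e5 km/s = 201000 km/s
Propagation delay = 12150 / 201000 = 0.0604 s = 60.4478 ms
Processing delay = 3.2 ms
Total one-way latency = 63.6478 ms


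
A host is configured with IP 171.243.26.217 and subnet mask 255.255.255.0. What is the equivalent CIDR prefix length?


Binary: 11111111.11111111.11111111.00000000
Count leading 1s
Prefix: /24


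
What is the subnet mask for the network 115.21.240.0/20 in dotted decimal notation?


/20 means 20 network bits, 12 host bits
Binary: 11111111111111111111000000000000
Mask: 255.255.240.0


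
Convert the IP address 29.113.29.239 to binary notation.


29 = 00011101
113 = 01110001
29 = 00011101
239 = 11101111
Binary: 00011101.01110001.00011101.11101111


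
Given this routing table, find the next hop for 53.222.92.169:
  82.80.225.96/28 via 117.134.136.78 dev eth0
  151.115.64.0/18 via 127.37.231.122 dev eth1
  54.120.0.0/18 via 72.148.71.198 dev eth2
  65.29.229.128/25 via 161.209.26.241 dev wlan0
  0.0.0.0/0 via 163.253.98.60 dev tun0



Longest prefix match for 53.222.92.169:
  /28 82.80.225.96: no
  /18 151.115.64.0: no
  /18 54.120.0.0: no
  /25 65.29.229.128: no
  /0 0.0.0.0: MATCH
Selected: next-hop 163.253.98.60 via tun0 (matched /0)


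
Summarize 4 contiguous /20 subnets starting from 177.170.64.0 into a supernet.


Original prefix: /20
Number of subnets: 4 = 2^2
New prefix = 20 - 2 = 18
Supernet: 177.170.64.0/18


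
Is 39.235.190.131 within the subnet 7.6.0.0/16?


Subnet network: 7.6.0.0
Test IP AND mask: 39.235.0.0
No, 39.235.190.131 is not in 7.6.0.0/16


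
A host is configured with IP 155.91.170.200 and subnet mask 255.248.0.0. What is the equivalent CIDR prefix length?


Binary: 11111111.11111000.00000000.00000000
Count leading 1s
Prefix: /13


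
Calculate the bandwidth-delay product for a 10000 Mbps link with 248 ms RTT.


BDP = bandwidth * RTT
= 10000 Mbps * 248 ms
= 10000 * 1e6 * 248 / 1000 bits
= 2480000000 bits
= 310000000 bytes
= 302734.375 KB
BDP = 2480000000 bits (310000000 bytes)


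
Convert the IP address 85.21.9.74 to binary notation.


85 = 01010101
21 = 00010101
9 = 00001001
74 = 01001010
Binary: 01010101.00010101.00001001.01001010


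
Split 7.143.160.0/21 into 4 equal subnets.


New prefix = 21 + 2 = 23
Each subnet has 512 addresses
  7.143.160.0/23
  7.143.162.0/23
  7.143.164.0/23
  7.143.166.0/23
Subnets: 7.143.160.0/23, 7.143.162.0/23, 7.143.164.0/23, 7.143.166.0/23


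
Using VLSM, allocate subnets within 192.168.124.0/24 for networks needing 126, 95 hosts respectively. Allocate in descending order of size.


126 hosts -> /25 (126 usable): 192.168.124.0/25
95 hosts -> /25 (126 usable): 192.168.124.128/25
Allocation: 192.168.124.0/25 (126 hosts, 126 usable); 192.168.124.128/25 (95 hosts, 126 usable)


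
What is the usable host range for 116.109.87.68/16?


Network: 116.109.0.0
Broadcast: 116.109.255.255
First usable = network + 1
Last usable = broadcast - 1
Range: 116.109.0.1 to 116.109.255.254


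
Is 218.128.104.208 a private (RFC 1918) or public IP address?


RFC 1918 private ranges:
  10.0.0.0/8 (10.0.0.0 - 10.255.255.255)
  172.16.0.0/12 (172.16.0.0 - 172.31.255.255)
  192.168.0.0/16 (192.168.0.0 - 192.168.255.255)
Public (not in any RFC 1918 range)


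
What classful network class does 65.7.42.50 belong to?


First octet: 65
Binary: 01000001
0xxxxxxx -> Class A (1-126)
Class A, default mask 255.0.0.0 (/8)


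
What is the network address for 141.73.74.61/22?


IP:   10001101.01001001.01001010.00111101
Mask: 11111111.11111111.11111100.00000000
AND operation:
Net:  10001101.01001001.01001000.00000000
Network: 141.73.72.0/22


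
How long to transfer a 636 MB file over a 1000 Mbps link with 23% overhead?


Effective throughput = 1000 * (1 - 23/100) = 770 Mbps
File size in Mb = 636 * 8 = 5088 Mb
Time = 5088 / 770
Time = 6.6078 seconds


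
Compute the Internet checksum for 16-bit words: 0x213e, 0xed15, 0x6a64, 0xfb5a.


Sum all words (with carry folding):
+ 0x213e = 0x213e
+ 0xed15 = 0x0e54
+ 0x6a64 = 0x78b8
+ 0xfb5a = 0x7413
One's complement: ~0x7413
Checksum = 0x8bec


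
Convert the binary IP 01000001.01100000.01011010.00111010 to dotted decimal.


01000001 = 65
01100000 = 96
01011010 = 90
00111010 = 58
IP: 65.96.90.58


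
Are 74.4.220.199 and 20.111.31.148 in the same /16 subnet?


Mask: 255.255.0.0
74.4.220.199 AND mask = 74.4.0.0
20.111.31.148 AND mask = 20.111.0.0
No, different subnets (74.4.0.0 vs 20.111.0.0)


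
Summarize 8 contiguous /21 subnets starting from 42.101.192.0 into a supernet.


Original prefix: /21
Number of subnets: 8 = 2^3
New prefix = 21 - 3 = 18
Supernet: 42.101.192.0/18


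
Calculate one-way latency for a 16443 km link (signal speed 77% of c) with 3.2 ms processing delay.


Speed = 0.77 * 3e5 km/s = 231000 km/s
Propagation delay = 16443 / 231000 = 0.0712 s = 71.1818 ms
Processing delay = 3.2 ms
Total one-way latency = 74.3818 ms


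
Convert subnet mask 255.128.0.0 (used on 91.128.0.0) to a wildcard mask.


Subnet mask: 255.128.0.0
Wildcard = 255.255.255.255 - subnet mask
255 - 255 = 0
255 - 128 = 127
255 - 0 = 255
255 - 0 = 255
Wildcard: 0.127.255.255


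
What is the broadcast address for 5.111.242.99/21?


Network: 5.111.240.0/21
Host bits = 11
Set all host bits to 1:
Broadcast: 5.111.247.255


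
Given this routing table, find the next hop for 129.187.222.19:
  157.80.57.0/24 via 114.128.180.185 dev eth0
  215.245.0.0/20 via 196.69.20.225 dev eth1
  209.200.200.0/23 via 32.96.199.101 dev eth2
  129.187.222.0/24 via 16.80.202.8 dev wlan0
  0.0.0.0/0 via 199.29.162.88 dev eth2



Longest prefix match for 129.187.222.19:
  /24 157.80.57.0: no
  /20 215.245.0.0: no
  /23 209.200.200.0: no
  /24 129.187.222.0: MATCH
  /0 0.0.0.0: MATCH
Selected: next-hop 16.80.202.8 via wlan0 (matched /24)


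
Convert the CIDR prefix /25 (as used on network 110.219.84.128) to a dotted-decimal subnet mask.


/25 means 25 network bits, 7 host bits
Binary: 11111111111111111111111110000000
Mask: 255.255.255.128


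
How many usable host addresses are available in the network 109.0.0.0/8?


Host bits = 32 - 8 = 24
Total addresses = 2^24 = 16777216
Usable = total - 2 (network and broadcast)
Usable hosts: 16777214


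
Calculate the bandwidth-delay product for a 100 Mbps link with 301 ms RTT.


BDP = bandwidth * RTT
= 100 Mbps * 301 ms
= 100 * 1e6 * 301 / 1000 bits
= 30100000 bits
= 3762500 bytes
= 3674.3164 KB
BDP = 30100000 bits (3762500 bytes)


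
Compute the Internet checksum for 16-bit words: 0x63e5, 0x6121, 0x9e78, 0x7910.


Sum all words (with carry folding):
+ 0x63e5 = 0x63e5
+ 0x6121 = 0xc506
+ 0x9e78 = 0x637f
+ 0x7910 = 0xdc8f
One's complement: ~0xdc8f
Checksum = 0x2370


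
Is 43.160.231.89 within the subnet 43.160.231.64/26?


Subnet network: 43.160.231.64
Test IP AND mask: 43.160.231.64
Yes, 43.160.231.89 is in 43.160.231.64/26


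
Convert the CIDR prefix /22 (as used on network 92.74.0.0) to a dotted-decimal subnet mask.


/22 means 22 network bits, 10 host bits
Binary: 11111111111111111111110000000000
Mask: 255.255.252.0


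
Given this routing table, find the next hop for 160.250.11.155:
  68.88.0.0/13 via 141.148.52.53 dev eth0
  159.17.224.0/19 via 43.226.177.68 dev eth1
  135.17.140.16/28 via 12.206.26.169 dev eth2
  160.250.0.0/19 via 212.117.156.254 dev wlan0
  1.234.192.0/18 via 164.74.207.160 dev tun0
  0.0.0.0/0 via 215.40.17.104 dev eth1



Longest prefix match for 160.250.11.155:
  /13 68.88.0.0: no
  /19 159.17.224.0: no
  /28 135.17.140.16: no
  /19 160.250.0.0: MATCH
  /18 1.234.192.0: no
  /0 0.0.0.0: MATCH
Selected: next-hop 212.117.156.254 via wlan0 (matched /19)


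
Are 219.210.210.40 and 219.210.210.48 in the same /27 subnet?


Mask: 255.255.255.224
219.210.210.40 AND mask = 219.210.210.32
219.210.210.48 AND mask = 219.210.210.32
Yes, same subnet (219.210.210.32)


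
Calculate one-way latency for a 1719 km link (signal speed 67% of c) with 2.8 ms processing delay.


Speed = 0.67 * 3e5 km/s = 201000 km/s
Propagation delay = 1719 / 201000 = 0.0086 s = 8.5522 ms
Processing delay = 2.8 ms
Total one-way latency = 11.3522 ms


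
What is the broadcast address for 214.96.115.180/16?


Network: 214.96.0.0/16
Host bits = 16
Set all host bits to 1:
Broadcast: 214.96.255.255


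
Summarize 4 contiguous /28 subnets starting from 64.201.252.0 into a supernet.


Original prefix: /28
Number of subnets: 4 = 2^2
New prefix = 28 - 2 = 26
Supernet: 64.201.252.0/26


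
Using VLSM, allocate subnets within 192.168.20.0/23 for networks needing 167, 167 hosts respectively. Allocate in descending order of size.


167 hosts -> /24 (254 usable): 192.168.20.0/24
167 hosts -> /24 (254 usable): 192.168.21.0/24
Allocation: 192.168.20.0/24 (167 hosts, 254 usable); 192.168.21.0/24 (167 hosts, 254 usable)


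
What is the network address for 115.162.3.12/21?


IP:   01110011.10100010.00000011.00001100
Mask: 11111111.11111111.11111000.00000000
AND operation:
Net:  01110011.10100010.00000000.00000000
Network: 115.162.0.0/21


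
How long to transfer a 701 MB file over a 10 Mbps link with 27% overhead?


Effective throughput = 10 * (1 - 27/100) = 7.3 Mbps
File size in Mb = 701 * 8 = 5608 Mb
Time = 5608 / 7.3
Time = 768.2192 seconds


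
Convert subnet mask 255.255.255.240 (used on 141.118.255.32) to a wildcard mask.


Subnet mask: 255.255.255.240
Wildcard = 255.255.255.255 - subnet mask
255 - 255 = 0
255 - 255 = 0
255 - 255 = 0
255 - 240 = 15
Wildcard: 0.0.0.15


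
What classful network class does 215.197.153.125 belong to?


First octet: 215
Binary: 11010111
110xxxxx -> Class C (192-223)
Class C, default mask 255.255.255.0 (/24)


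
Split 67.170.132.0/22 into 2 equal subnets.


New prefix = 22 + 1 = 23
Each subnet has 512 addresses
  67.170.132.0/23
  67.170.134.0/23
Subnets: 67.170.132.0/23, 67.170.134.0/23


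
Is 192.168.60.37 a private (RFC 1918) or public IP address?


RFC 1918 private ranges:
  10.0.0.0/8 (10.0.0.0 - 10.255.255.255)
  172.16.0.0/12 (172.16.0.0 - 172.31.255.255)
  192.168.0.0/16 (192.168.0.0 - 192.168.255.255)
Private (in 192.168.0.0/16)


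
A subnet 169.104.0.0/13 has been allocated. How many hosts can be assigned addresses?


Host bits = 32 - 13 = 19
Total addresses = 2^19 = 524288
Usable = total - 2 (network and broadcast)
Usable hosts: 524286


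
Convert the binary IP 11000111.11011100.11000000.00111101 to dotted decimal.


11000111 = 199
11011100 = 220
11000000 = 192
00111101 = 61
IP: 199.220.192.61


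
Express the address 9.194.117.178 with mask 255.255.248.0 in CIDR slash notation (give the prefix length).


Binary: 11111111.11111111.11111000.00000000
Count leading 1s
Prefix: /21


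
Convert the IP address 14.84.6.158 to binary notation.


14 = 00001110
84 = 01010100
6 = 00000110
158 = 10011110
Binary: 00001110.01010100.00000110.10011110


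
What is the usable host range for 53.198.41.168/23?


Network: 53.198.40.0
Broadcast: 53.198.41.255
First usable = network + 1
Last usable = broadcast - 1
Range: 53.198.40.1 to 53.198.41.254


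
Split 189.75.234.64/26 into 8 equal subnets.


New prefix = 26 + 3 = 29
Each subnet has 8 addresses
  189.75.234.64/29
  189.75.234.72/29
  189.75.234.80/29
  189.75.234.88/29
  189.75.234.96/29
  189.75.234.104/29
  189.75.234.112/29
  189.75.234.120/29
Subnets: 189.75.234.64/29, 189.75.234.72/29, 189.75.234.80/29, 189.75.234.88/29, 189.75.234.96/29, 189.75.234.104/29, 189.75.234.112/29, 189.75.234.120/29


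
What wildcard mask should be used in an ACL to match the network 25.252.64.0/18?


Subnet mask: 255.255.192.0
Wildcard = 255.255.255.255 - subnet mask
255 - 255 = 0
255 - 255 = 0
255 - 192 = 63
255 - 0 = 255
Wildcard: 0.0.63.255


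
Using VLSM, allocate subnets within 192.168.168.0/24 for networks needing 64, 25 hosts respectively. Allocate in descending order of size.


64 hosts -> /25 (126 usable): 192.168.168.0/25
25 hosts -> /27 (30 usable): 192.168.168.128/27
Allocation: 192.168.168.0/25 (64 hosts, 126 usable); 192.168.168.128/27 (25 hosts, 30 usable)


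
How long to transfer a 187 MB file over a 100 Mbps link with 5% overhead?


Effective throughput = 100 * (1 - 5/100) = 95 Mbps
File size in Mb = 187 * 8 = 1496 Mb
Time = 1496 / 95
Time = 15.7474 seconds


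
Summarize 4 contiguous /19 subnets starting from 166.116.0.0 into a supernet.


Original prefix: /19
Number of subnets: 4 = 2^2
New prefix = 19 - 2 = 17
Supernet: 166.116.0.0/17


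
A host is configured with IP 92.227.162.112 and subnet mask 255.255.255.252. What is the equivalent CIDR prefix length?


Binary: 11111111.11111111.11111111.11111100
Count leading 1s
Prefix: /30


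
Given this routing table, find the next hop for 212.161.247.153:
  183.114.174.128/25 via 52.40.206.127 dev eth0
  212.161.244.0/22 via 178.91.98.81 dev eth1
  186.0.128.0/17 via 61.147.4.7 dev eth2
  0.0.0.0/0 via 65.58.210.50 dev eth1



Longest prefix match for 212.161.247.153:
  /25 183.114.174.128: no
  /22 212.161.244.0: MATCH
  /17 186.0.128.0: no
  /0 0.0.0.0: MATCH
Selected: next-hop 178.91.98.81 via eth1 (matched /22)


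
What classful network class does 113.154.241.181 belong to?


First octet: 113
Binary: 01110001
0xxxxxxx -> Class A (1-126)
Class A, default mask 255.0.0.0 (/8)


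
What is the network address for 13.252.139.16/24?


IP:   00001101.11111100.10001011.00010000
Mask: 11111111.11111111.11111111.00000000
AND operation:
Net:  00001101.11111100.10001011.00000000
Network: 13.252.139.0/24


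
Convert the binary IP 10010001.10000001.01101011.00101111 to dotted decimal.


10010001 = 145
10000001 = 129
01101011 = 107
00101111 = 47
IP: 145.129.107.47


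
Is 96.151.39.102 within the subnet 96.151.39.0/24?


Subnet network: 96.151.39.0
Test IP AND mask: 96.151.39.0
Yes, 96.151.39.102 is in 96.151.39.0/24


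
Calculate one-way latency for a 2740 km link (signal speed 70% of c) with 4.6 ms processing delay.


Speed = 0.7 * 3e5 km/s = 210000 km/s
Propagation delay = 2740 / 210000 = 0.013 s = 13.0476 ms
Processing delay = 4.6 ms
Total one-way latency = 17.6476 ms


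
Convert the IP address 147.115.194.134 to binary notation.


147 = 10010011
115 = 01110011
194 = 11000010
134 = 10000110
Binary: 10010011.01110011.11000010.10000110


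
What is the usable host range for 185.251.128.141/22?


Network: 185.251.128.0
Broadcast: 185.251.131.255
First usable = network + 1
Last usable = broadcast - 1
Range: 185.251.128.1 to 185.251.131.254


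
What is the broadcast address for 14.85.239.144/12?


Network: 14.80.0.0/12
Host bits = 20
Set all host bits to 1:
Broadcast: 14.95.255.255


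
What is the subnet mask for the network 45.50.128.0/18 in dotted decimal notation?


/18 means 18 network bits, 14 host bits
Binary: 11111111111111111100000000000000
Mask: 255.255.192.0


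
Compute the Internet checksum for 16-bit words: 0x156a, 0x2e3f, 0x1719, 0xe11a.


Sum all words (with carry folding):
+ 0x156a = 0x156a
+ 0x2e3f = 0x43a9
+ 0x1719 = 0x5ac2
+ 0xe11a = 0x3bdd
One's complement: ~0x3bdd
Checksum = 0xc422


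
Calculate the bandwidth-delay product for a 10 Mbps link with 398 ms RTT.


BDP = bandwidth * RTT
= 10 Mbps * 398 ms
= 10 * 1e6 * 398 / 1000 bits
= 3980000 bits
= 497500 bytes
= 485.8398 KB
BDP = 3980000 bits (497500 bytes)


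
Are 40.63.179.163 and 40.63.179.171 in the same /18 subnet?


Mask: 255.255.192.0
40.63.179.163 AND mask = 40.63.128.0
40.63.179.171 AND mask = 40.63.128.0
Yes, same subnet (40.63.128.0)


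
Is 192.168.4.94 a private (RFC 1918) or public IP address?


RFC 1918 private ranges:
  10.0.0.0/8 (10.0.0.0 - 10.255.255.255)
  172.16.0.0/12 (172.16.0.0 - 172.31.255.255)
  192.168.0.0/16 (192.168.0.0 - 192.168.255.255)
Private (in 192.168.0.0/16)


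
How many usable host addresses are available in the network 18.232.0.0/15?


Host bits = 32 - 15 = 17
Total addresses = 2^17 = 131072
Usable = total - 2 (network and broadcast)
Usable hosts: 131070


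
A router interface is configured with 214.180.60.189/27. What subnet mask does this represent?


/27 means 27 network bits, 5 host bits
Binary: 11111111111111111111111111100000
Mask: 255.255.255.224


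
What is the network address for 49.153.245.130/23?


IP:   00110001.10011001.11110101.10000010
Mask: 11111111.11111111.11111110.00000000
AND operation:
Net:  00110001.10011001.11110100.00000000
Network: 49.153.244.0/23


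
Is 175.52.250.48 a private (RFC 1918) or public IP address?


RFC 1918 private ranges:
  10.0.0.0/8 (10.0.0.0 - 10.255.255.255)
  172.16.0.0/12 (172.16.0.0 - 172.31.255.255)
  192.168.0.0/16 (192.168.0.0 - 192.168.255.255)
Public (not in any RFC 1918 range)


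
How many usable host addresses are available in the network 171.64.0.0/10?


Host bits = 32 - 10 = 22
Total addresses = 2^22 = 4194304
Usable = total - 2 (network and broadcast)
Usable hosts: 4194302


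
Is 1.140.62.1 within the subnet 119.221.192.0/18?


Subnet network: 119.221.192.0
Test IP AND mask: 1.140.0.0
No, 1.140.62.1 is not in 119.221.192.0/18


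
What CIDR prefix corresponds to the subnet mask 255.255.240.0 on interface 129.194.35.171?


Binary: 11111111.11111111.11110000.00000000
Count leading 1s
Prefix: /20


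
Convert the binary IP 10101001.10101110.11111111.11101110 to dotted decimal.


10101001 = 169
10101110 = 174
11111111 = 255
11101110 = 238
IP: 169.174.255.238


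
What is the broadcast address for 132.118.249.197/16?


Network: 132.118.0.0/16
Host bits = 16
Set all host bits to 1:
Broadcast: 132.118.255.255


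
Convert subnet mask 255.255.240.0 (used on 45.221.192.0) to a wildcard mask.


Subnet mask: 255.255.240.0
Wildcard = 255.255.255.255 - subnet mask
255 - 255 = 0
255 - 255 = 0
255 - 240 = 15
255 - 0 = 255
Wildcard: 0.0.15.255


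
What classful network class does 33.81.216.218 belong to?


First octet: 33
Binary: 00100001
0xxxxxxx -> Class A (1-126)
Class A, default mask 255.0.0.0 (/8)


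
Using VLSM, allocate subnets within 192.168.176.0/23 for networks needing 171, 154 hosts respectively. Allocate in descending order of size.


171 hosts -> /24 (254 usable): 192.168.176.0/24
154 hosts -> /24 (254 usable): 192.168.177.0/24
Allocation: 192.168.176.0/24 (171 hosts, 254 usable); 192.168.177.0/24 (154 hosts, 254 usable)


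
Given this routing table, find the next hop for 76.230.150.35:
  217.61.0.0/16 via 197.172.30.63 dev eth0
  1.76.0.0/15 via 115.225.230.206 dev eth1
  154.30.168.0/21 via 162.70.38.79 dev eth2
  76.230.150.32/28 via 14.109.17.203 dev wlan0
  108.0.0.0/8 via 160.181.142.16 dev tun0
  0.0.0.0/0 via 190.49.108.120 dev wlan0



Longest prefix match for 76.230.150.35:
  /16 217.61.0.0: no
  /15 1.76.0.0: no
  /21 154.30.168.0: no
  /28 76.230.150.32: MATCH
  /8 108.0.0.0: no
  /0 0.0.0.0: MATCH
Selected: next-hop 14.109.17.203 via wlan0 (matched /28)


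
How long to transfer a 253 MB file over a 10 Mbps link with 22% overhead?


Effective throughput = 10 * (1 - 22/100) = 7.8 Mbps
File size in Mb = 253 * 8 = 2024 Mb
Time = 2024 / 7.8
Time = 259.4872 seconds


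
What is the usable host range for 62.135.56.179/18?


Network: 62.135.0.0
Broadcast: 62.135.63.255
First usable = network + 1
Last usable = broadcast - 1
Range: 62.135.0.1 to 62.135.63.254


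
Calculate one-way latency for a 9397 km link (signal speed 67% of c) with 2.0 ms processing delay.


Speed = 0.67 * 3e5 km/s = 201000 km/s
Propagation delay = 9397 / 201000 = 0.0468 s = 46.7512 ms
Processing delay = 2.0 ms
Total one-way latency = 48.7512 ms


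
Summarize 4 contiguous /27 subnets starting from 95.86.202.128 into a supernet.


Original prefix: /27
Number of subnets: 4 = 2^2
New prefix = 27 - 2 = 25
Supernet: 95.86.202.128/25


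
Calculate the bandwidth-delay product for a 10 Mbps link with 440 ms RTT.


BDP = bandwidth * RTT
= 10 Mbps * 440 ms
= 10 * 1e6 * 440 / 1000 bits
= 4400000 bits
= 550000 bytes
= 537.1094 KB
BDP = 4400000 bits (550000 bytes)


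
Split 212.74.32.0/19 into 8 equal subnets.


New prefix = 19 + 3 = 22
Each subnet has 1024 addresses
  212.74.32.0/22
  212.74.36.0/22
  212.74.40.0/22
  212.74.44.0/22
  212.74.48.0/22
  212.74.52.0/22
  212.74.56.0/22
  212.74.60.0/22
Subnets: 212.74.32.0/22, 212.74.36.0/22, 212.74.40.0/22, 212.74.44.0/22, 212.74.48.0/22, 212.74.52.0/22, 212.74.56.0/22, 212.74.60.0/22


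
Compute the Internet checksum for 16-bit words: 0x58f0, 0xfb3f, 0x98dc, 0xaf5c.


Sum all words (with carry folding):
+ 0x58f0 = 0x58f0
+ 0xfb3f = 0x5430
+ 0x98dc = 0xed0c
+ 0xaf5c = 0x9c69
One's complement: ~0x9c69
Checksum = 0x6396


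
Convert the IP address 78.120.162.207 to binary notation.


78 = 01001110
120 = 01111000
162 = 10100010
207 = 11001111
Binary: 01001110.01111000.10100010.11001111


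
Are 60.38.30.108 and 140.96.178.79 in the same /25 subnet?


Mask: 255.255.255.128
60.38.30.108 AND mask = 60.38.30.0
140.96.178.79 AND mask = 140.96.178.0
No, different subnets (60.38.30.0 vs 140.96.178.0)


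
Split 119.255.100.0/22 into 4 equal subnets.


New prefix = 22 + 2 = 24
Each subnet has 256 addresses
  119.255.100.0/24
  119.255.101.0/24
  119.255.102.0/24
  119.255.103.0/24
Subnets: 119.255.100.0/24, 119.255.101.0/24, 119.255.102.0/24, 119.255.103.0/24


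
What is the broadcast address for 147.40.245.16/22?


Network: 147.40.244.0/22
Host bits = 10
Set all host bits to 1:
Broadcast: 147.40.247.255


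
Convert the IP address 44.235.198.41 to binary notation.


44 = 00101100
235 = 11101011
198 = 11000110
41 = 00101001
Binary: 00101100.11101011.11000110.00101001


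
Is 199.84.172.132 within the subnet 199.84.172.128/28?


Subnet network: 199.84.172.128
Test IP AND mask: 199.84.172.128
Yes, 199.84.172.132 is in 199.84.172.128/28


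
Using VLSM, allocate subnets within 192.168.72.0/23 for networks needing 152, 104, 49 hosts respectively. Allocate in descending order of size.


152 hosts -> /24 (254 usable): 192.168.72.0/24
104 hosts -> /25 (126 usable): 192.168.73.0/25
49 hosts -> /26 (62 usable): 192.168.73.128/26
Allocation: 192.168.72.0/24 (152 hosts, 254 usable); 192.168.73.0/25 (104 hosts, 126 usable); 192.168.73.128/26 (49 hosts, 62 usable)


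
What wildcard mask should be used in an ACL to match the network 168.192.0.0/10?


Subnet mask: 255.192.0.0
Wildcard = 255.255.255.255 - subnet mask
255 - 255 = 0
255 - 192 = 63
255 - 0 = 255
255 - 0 = 255
Wildcard: 0.63.255.255


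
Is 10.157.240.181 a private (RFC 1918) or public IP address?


RFC 1918 private ranges:
  10.0.0.0/8 (10.0.0.0 - 10.255.255.255)
  172.16.0.0/12 (172.16.0.0 - 172.31.255.255)
  192.168.0.0/16 (192.168.0.0 - 192.168.255.255)
Private (in 10.0.0.0/8)


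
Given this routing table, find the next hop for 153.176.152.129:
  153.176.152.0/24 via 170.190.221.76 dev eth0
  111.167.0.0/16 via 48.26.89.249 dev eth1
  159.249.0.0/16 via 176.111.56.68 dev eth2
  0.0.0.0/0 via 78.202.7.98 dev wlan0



Longest prefix match for 153.176.152.129:
  /24 153.176.152.0: MATCH
  /16 111.167.0.0: no
  /16 159.249.0.0: no
  /0 0.0.0.0: MATCH
Selected: next-hop 170.190.221.76 via eth0 (matched /24)


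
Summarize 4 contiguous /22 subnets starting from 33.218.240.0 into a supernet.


Original prefix: /22
Number of subnets: 4 = 2^2
New prefix = 22 - 2 = 20
Supernet: 33.218.240.0/20


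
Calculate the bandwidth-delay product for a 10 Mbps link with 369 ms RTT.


BDP = bandwidth * RTT
= 10 Mbps * 369 ms
= 10 * 1e6 * 369 / 1000 bits
= 3690000 bits
= 461250 bytes
= 450.4395 KB
BDP = 3690000 bits (461250 bytes)


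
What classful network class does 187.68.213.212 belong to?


First octet: 187
Binary: 10111011
10xxxxxx -> Class B (128-191)
Class B, default mask 255.255.0.0 (/16)


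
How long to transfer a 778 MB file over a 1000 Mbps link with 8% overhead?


Effective throughput = 1000 * (1 - 8/100) = 920 Mbps
File size in Mb = 778 * 8 = 6224 Mb
Time = 6224 / 920
Time = 6.7652 seconds


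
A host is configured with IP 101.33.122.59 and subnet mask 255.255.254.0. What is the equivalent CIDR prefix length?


Binary: 11111111.11111111.11111110.00000000
Count leading 1s
Prefix: /23


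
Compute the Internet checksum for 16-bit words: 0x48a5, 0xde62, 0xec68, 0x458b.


Sum all words (with carry folding):
+ 0x48a5 = 0x48a5
+ 0xde62 = 0x2708
+ 0xec68 = 0x1371
+ 0x458b = 0x58fc
One's complement: ~0x58fc
Checksum = 0xa703


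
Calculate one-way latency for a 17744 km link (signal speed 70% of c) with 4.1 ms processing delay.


Speed = 0.7 * 3e5 km/s = 210000 km/s
Propagation delay = 17744 / 210000 = 0.0845 s = 84.4952 ms
Processing delay = 4.1 ms
Total one-way latency = 88.5952 ms


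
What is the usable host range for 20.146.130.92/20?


Network: 20.146.128.0
Broadcast: 20.146.143.255
First usable = network + 1
Last usable = broadcast - 1
Range: 20.146.128.1 to 20.146.143.254


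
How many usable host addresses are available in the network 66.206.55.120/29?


Host bits = 32 - 29 = 3
Total addresses = 2^3 = 8
Usable = total - 2 (network and broadcast)
Usable hosts: 6


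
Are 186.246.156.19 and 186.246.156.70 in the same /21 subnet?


Mask: 255.255.248.0
186.246.156.19 AND mask = 186.246.152.0
186.246.156.70 AND mask = 186.246.152.0
Yes, same subnet (186.246.152.0)


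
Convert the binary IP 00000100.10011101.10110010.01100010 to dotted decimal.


00000100 = 4
10011101 = 157
10110010 = 178
01100010 = 98
IP: 4.157.178.98


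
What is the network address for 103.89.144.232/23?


IP:   01100111.01011001.10010000.11101000
Mask: 11111111.11111111.11111110.00000000
AND operation:
Net:  01100111.01011001.10010000.00000000
Network: 103.89.144.0/23


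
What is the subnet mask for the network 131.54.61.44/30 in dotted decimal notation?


/30 means 30 network bits, 2 host bits
Binary: 11111111111111111111111111111100
Mask: 255.255.255.252


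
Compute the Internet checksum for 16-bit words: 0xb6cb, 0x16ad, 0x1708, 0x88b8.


Sum all words (with carry folding):
+ 0xb6cb = 0xb6cb
+ 0x16ad = 0xcd78
+ 0x1708 = 0xe480
+ 0x88b8 = 0x6d39
One's complement: ~0x6d39
Checksum = 0x92c6


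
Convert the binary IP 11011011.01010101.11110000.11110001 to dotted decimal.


11011011 = 219
01010101 = 85
11110000 = 240
11110001 = 241
IP: 219.85.240.241


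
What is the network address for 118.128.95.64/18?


IP:   01110110.10000000.01011111.01000000
Mask: 11111111.11111111.11000000.00000000
AND operation:
Net:  01110110.10000000.01000000.00000000
Network: 118.128.64.0/18


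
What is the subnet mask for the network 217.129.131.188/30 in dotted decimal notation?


/30 means 30 network bits, 2 host bits
Binary: 11111111111111111111111111111100
Mask: 255.255.255.252


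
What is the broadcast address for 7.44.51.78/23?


Network: 7.44.50.0/23
Host bits = 9
Set all host bits to 1:
Broadcast: 7.44.51.255


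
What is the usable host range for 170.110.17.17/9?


Network: 170.0.0.0
Broadcast: 170.127.255.255
First usable = network + 1
Last usable = broadcast - 1
Range: 170.0.0.1 to 170.127.255.254


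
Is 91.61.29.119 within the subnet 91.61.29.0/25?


Subnet network: 91.61.29.0
Test IP AND mask: 91.61.29.0
Yes, 91.61.29.119 is in 91.61.29.0/25


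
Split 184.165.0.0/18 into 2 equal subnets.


New prefix = 18 + 1 = 19
Each subnet has 8192 addresses
  184.165.0.0/19
  184.165.32.0/19
Subnets: 184.165.0.0/19, 184.165.32.0/19


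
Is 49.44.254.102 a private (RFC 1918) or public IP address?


RFC 1918 private ranges:
  10.0.0.0/8 (10.0.0.0 - 10.255.255.255)
  172.16.0.0/12 (172.16.0.0 - 172.31.255.255)
  192.168.0.0/16 (192.168.0.0 - 192.168.255.255)
Public (not in any RFC 1918 range)


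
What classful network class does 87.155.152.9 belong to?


First octet: 87
Binary: 01010111
0xxxxxxx -> Class A (1-126)
Class A, default mask 255.0.0.0 (/8)


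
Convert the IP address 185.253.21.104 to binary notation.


185 = 10111001
253 = 11111101
21 = 00010101
104 = 01101000
Binary: 10111001.11111101.00010101.01101000


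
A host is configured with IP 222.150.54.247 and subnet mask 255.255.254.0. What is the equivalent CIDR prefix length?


Binary: 11111111.11111111.11111110.00000000
Count leading 1s
Prefix: /23


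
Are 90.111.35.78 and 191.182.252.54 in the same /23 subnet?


Mask: 255.255.254.0
90.111.35.78 AND mask = 90.111.34.0
191.182.252.54 AND mask = 191.182.252.0
No, different subnets (90.111.34.0 vs 191.182.252.0)


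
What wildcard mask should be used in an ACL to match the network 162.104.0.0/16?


Subnet mask: 255.255.0.0
Wildcard = 255.255.255.255 - subnet mask
255 - 255 = 0
255 - 255 = 0
255 - 0 = 255
255 - 0 = 255
Wildcard: 0.0.255.255


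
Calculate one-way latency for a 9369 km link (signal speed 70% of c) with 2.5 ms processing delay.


Speed = 0.7 * 3e5 km/s = 210000 km/s
Propagation delay = 9369 / 210000 = 0.0446 s = 44.6143 ms
Processing delay = 2.5 ms
Total one-way latency = 47.1143 ms


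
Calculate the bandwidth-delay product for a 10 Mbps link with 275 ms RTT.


BDP = bandwidth * RTT
= 10 Mbps * 275 ms
= 10 * 1e6 * 275 / 1000 bits
= 2750000 bits
= 343750 bytes
= 335.6934 KB
BDP = 2750000 bits (343750 bytes)


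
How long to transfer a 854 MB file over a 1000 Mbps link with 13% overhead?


Effective throughput = 1000 * (1 - 13/100) = 870 Mbps
File size in Mb = 854 * 8 = 6832 Mb
Time = 6832 / 870
Time = 7.8529 seconds


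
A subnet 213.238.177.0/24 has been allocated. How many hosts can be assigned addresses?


Host bits = 32 - 24 = 8
Total addresses = 2^8 = 256
Usable = total - 2 (network and broadcast)
Usable hosts: 254


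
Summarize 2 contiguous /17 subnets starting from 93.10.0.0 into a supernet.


Original prefix: /17
Number of subnets: 2 = 2^1
New prefix = 17 - 1 = 16
Supernet: 93.10.0.0/16


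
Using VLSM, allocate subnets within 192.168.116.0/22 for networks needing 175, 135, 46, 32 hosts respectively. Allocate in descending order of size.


175 hosts -> /24 (254 usable): 192.168.116.0/24
135 hosts -> /24 (254 usable): 192.168.117.0/24
46 hosts -> /26 (62 usable): 192.168.118.0/26
32 hosts -> /26 (62 usable): 192.168.118.64/26
Allocation: 192.168.116.0/24 (175 hosts, 254 usable); 192.168.117.0/24 (135 hosts, 254 usable); 192.168.118.0/26 (46 hosts, 62 usable); 192.168.118.64/26 (32 hosts, 62 usable)


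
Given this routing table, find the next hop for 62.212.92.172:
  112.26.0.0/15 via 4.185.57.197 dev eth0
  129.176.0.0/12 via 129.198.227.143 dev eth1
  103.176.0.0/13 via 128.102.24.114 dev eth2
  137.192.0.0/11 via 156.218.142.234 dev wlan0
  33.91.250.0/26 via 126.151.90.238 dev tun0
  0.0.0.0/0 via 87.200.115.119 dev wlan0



Longest prefix match for 62.212.92.172:
  /15 112.26.0.0: no
  /12 129.176.0.0: no
  /13 103.176.0.0: no
  /11 137.192.0.0: no
  /26 33.91.250.0: no
  /0 0.0.0.0: MATCH
Selected: next-hop 87.200.115.119 via wlan0 (matched /0)


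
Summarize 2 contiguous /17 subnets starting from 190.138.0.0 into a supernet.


Original prefix: /17
Number of subnets: 2 = 2^1
New prefix = 17 - 1 = 16
Supernet: 190.138.0.0/16


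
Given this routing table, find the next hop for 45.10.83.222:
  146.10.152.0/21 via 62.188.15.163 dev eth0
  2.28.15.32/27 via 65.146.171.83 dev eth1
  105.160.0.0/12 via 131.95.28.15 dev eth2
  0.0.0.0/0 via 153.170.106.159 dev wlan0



Longest prefix match for 45.10.83.222:
  /21 146.10.152.0: no
  /27 2.28.15.32: no
  /12 105.160.0.0: no
  /0 0.0.0.0: MATCH
Selected: next-hop 153.170.106.159 via wlan0 (matched /0)


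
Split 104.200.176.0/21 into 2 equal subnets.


New prefix = 21 + 1 = 22
Each subnet has 1024 addresses
  104.200.176.0/22
  104.200.180.0/22
Subnets: 104.200.176.0/22, 104.200.180.0/22


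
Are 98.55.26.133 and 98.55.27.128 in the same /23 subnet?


Mask: 255.255.254.0
98.55.26.133 AND mask = 98.55.26.0
98.55.27.128 AND mask = 98.55.26.0
Yes, same subnet (98.55.26.0)


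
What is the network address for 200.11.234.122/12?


IP:   11001000.00001011.11101010.01111010
Mask: 11111111.11110000.00000000.00000000
AND operation:
Net:  11001000.00000000.00000000.00000000
Network: 200.0.0.0/12


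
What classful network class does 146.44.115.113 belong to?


First octet: 146
Binary: 10010010
10xxxxxx -> Class B (128-191)
Class B, default mask 255.255.0.0 (/16)


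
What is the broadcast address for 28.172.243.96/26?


Network: 28.172.243.64/26
Host bits = 6
Set all host bits to 1:
Broadcast: 28.172.243.127


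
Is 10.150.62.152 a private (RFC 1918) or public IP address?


RFC 1918 private ranges:
  10.0.0.0/8 (10.0.0.0 - 10.255.255.255)
  172.16.0.0/12 (172.16.0.0 - 172.31.255.255)
  192.168.0.0/16 (192.168.0.0 - 192.168.255.255)
Private (in 10.0.0.0/8)


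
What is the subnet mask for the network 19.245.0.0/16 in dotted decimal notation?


/16 means 16 network bits, 16 host bits
Binary: 11111111111111110000000000000000
Mask: 255.255.0.0


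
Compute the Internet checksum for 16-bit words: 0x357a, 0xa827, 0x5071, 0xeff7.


Sum all words (with carry folding):
+ 0x357a = 0x357a
+ 0xa827 = 0xdda1
+ 0x5071 = 0x2e13
+ 0xeff7 = 0x1e0b
One's complement: ~0x1e0b
Checksum = 0xe1f4


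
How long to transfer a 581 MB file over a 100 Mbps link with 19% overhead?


Effective throughput = 100 * (1 - 19/100) = 81 Mbps
File size in Mb = 581 * 8 = 4648 Mb
Time = 4648 / 81
Time = 57.3827 seconds


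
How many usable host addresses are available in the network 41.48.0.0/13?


Host bits = 32 - 13 = 19
Total addresses = 2^19 = 524288
Usable = total - 2 (network and broadcast)
Usable hosts: 524286


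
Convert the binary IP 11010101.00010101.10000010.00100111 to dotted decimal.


11010101 = 213
00010101 = 21
10000010 = 130
00100111 = 39
IP: 213.21.130.39


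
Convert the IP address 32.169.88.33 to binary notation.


32 = 00100000
169 = 10101001
88 = 01011000
33 = 00100001
Binary: 00100000.10101001.01011000.00100001


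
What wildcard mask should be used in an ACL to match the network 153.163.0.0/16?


Subnet mask: 255.255.0.0
Wildcard = 255.255.255.255 - subnet mask
255 - 255 = 0
255 - 255 = 0
255 - 0 = 255
255 - 0 = 255
Wildcard: 0.0.255.255


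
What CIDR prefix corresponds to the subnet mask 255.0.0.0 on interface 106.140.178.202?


Binary: 11111111.00000000.00000000.00000000
Count leading 1s
Prefix: /8


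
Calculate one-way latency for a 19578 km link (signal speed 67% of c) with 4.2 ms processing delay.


Speed = 0.67 * 3e5 km/s = 201000 km/s
Propagation delay = 19578 / 201000 = 0.0974 s = 97.403 ms
Processing delay = 4.2 ms
Total one-way latency = 101.603 ms


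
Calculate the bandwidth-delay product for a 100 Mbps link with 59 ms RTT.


BDP = bandwidth * RTT
= 100 Mbps * 59 ms
= 100 * 1e6 * 59 / 1000 bits
= 5900000 bits
= 737500 bytes
= 720.2148 KB
BDP = 5900000 bits (737500 bytes)


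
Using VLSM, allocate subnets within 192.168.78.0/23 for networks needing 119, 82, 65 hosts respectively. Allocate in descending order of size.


119 hosts -> /25 (126 usable): 192.168.78.0/25
82 hosts -> /25 (126 usable): 192.168.78.128/25
65 hosts -> /25 (126 usable): 192.168.79.0/25
Allocation: 192.168.78.0/25 (119 hosts, 126 usable); 192.168.78.128/25 (82 hosts, 126 usable); 192.168.79.0/25 (65 hosts, 126 usable)


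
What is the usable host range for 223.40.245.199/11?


Network: 223.32.0.0
Broadcast: 223.63.255.255
First usable = network + 1
Last usable = broadcast - 1
Range: 223.32.0.1 to 223.63.255.254


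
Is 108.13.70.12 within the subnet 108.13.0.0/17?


Subnet network: 108.13.0.0
Test IP AND mask: 108.13.0.0
Yes, 108.13.70.12 is in 108.13.0.0/17


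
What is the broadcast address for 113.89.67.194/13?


Network: 113.88.0.0/13
Host bits = 19
Set all host bits to 1:
Broadcast: 113.95.255.255


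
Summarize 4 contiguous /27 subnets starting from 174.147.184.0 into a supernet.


Original prefix: /27
Number of subnets: 4 = 2^2
New prefix = 27 - 2 = 25
Supernet: 174.147.184.0/25
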